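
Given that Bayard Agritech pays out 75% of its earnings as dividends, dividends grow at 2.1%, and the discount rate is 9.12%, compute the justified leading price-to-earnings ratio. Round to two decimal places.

Justified leading P/E = b/(r−g) = 0.75/(0.0912−0.021) = 10.6838

10.68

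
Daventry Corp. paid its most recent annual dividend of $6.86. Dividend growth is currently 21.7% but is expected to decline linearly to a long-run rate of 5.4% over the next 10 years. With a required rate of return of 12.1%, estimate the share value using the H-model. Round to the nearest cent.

H-model: P₀ = D₀[(1+g_L) + H(g_S−g_L)]/(r−g_L), with H = 10/2 = 5.
P₀ = 6.86 × [(1+0.054) + 5×(0.217−0.054)] / (0.121−0.054)
   = 6.86 × 1.8690 / 0.067 = 191.3633

$191.36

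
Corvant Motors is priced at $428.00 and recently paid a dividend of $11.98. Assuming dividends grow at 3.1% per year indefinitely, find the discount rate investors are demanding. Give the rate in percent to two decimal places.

Rearranging the constant-growth DDM: r = D₁/P₀ + g.
D₁ = 11.98 × (1 + 0.031) = 12.3514.
r = 12.3514 / 428.00 + 0.031 = 0.02886 + 0.031 = 0.05986

5.99%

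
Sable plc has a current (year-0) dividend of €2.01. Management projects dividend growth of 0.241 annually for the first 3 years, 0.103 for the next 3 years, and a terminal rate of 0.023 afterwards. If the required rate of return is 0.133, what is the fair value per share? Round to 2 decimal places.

€37.43

Three-stage DDM. Project D₁…D_6; terminal Gordon value at t=6 with g = 0.023; discount at r = 0.133.
D_1 = 2.4944
D_2 = 3.0956
D_3 = 3.8416
D_4 = 4.2373
D_5 = 4.6737
D_6 = 5.1551
TV_6 = 5.2737/(0.133−0.023) = 47.9425
P₀ = Σ Dₜ/(1+r)ᵗ + TV_6/(1+r)^6 = 37.4303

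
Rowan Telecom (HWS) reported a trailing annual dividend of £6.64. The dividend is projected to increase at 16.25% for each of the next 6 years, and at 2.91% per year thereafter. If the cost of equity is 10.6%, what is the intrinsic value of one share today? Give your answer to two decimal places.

£167.42

Two-stage DDM. Project D₁…D_6 at 0.1625, terminal growth 0.0291, discount at r = 0.106.
D_1 = 7.7190
D_2 = 8.9733
D_3 = 10.4315
D_4 = 12.1266
D_5 = 14.0972
D_6 = 16.3880
Terminal value at t=6: TV = D_7/(r−g) = 16.8649/(0.106−0.0291) = 219.3093
P₀ = 7.7190/(1+0.106)^1 + 8.9733/(1+0.106)^2 + 10.4315/(1+0.106)^3 + 12.1266/(1+0.106)^4 + 14.0972/(1+0.106)^5 + 16.3880/(1+0.106)^6 + 219.3093/(1+0.106)^6 = 167.4209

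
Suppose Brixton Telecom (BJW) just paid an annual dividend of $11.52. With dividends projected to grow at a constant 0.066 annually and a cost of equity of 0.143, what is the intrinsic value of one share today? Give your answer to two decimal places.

Gordon growth model: P₀ = D₁/(r − g). D₁ = 11.52 × (1 + 0.066) = 12.2803.
P₀ = 12.2803 / (0.143 − 0.066) = 12.2803 / 0.077 = 159.4847

$159.48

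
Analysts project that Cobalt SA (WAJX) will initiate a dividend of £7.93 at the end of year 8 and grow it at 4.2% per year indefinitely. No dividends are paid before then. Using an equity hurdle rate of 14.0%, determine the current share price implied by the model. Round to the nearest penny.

£32.34

Deferred-dividend DDM. At t=7 the remaining stream is a growing perpetuity with first payment D_8 = 7.93.
V_7 = D_8/(r−g) = 7.93/(0.14−0.042) = 80.9184
P₀ = V_7/(1+r)^7 = 80.9184/(1+0.14)^7 = 32.3380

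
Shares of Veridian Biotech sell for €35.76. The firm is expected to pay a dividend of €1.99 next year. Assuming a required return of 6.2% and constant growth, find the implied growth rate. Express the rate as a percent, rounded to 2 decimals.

0.64%

From P₀ = D₁/(r − g), the implied growth is g = r − D₁/P₀.
g = 0.062 − 1.99/35.76 = 0.062 − 0.05565 = 0.00635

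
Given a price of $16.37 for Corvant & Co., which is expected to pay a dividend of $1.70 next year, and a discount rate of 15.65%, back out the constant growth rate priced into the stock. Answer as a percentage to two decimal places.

5.27%

From P₀ = D₁/(r − g), the implied growth is g = r − D₁/P₀.
g = 0.1565 − 1.70/16.37 = 0.1565 − 0.10385 = 0.05265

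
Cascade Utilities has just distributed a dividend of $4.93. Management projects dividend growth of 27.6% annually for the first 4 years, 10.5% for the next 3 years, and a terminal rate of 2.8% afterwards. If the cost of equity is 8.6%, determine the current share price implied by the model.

$234.60

Three-stage DDM. Project D₁…D_7; terminal Gordon value at t=7 with g = 0.028; discount at r = 0.086.
D_1 = 6.2907
D_2 = 8.0269
D_3 = 10.2423
D_4 = 13.0692
D_5 = 14.4415
D_6 = 15.9578
D_7 = 17.6334
TV_7 = 18.1272/(0.086−0.028) = 312.5371
P₀ = Σ Dₜ/(1+r)ᵗ + TV_7/(1+r)^7 = 234.6014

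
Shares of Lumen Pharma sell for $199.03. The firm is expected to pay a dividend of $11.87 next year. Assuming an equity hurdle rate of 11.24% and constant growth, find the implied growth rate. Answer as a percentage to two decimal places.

5.28%

From P₀ = D₁/(r − g), the implied growth is g = r − D₁/P₀.
g = 0.1124 − 11.87/199.03 = 0.1124 − 0.05964 = 0.05276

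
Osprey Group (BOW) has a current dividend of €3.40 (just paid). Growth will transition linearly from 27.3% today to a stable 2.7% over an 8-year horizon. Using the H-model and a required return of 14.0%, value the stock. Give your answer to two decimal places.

€60.51

H-model: P₀ = D₀[(1+g_L) + H(g_S−g_L)]/(r−g_L), with H = 8/2 = 4.
P₀ = 3.40 × [(1+0.027) + 4×(0.273−0.027)] / (0.14−0.027)
   = 3.40 × 2.0110 / 0.113 = 60.5080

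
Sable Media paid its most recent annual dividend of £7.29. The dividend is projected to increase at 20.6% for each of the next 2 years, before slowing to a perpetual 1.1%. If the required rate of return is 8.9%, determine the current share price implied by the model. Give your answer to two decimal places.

Two-stage DDM. Project D₁…D_2 at 0.206, terminal growth 0.011, discount at r = 0.089.
D_1 = 8.7917
D_2 = 10.6028
Terminal value at t=2: TV = D_3/(r−g) = 10.7195/(0.089−0.011) = 137.4291
P₀ = 8.7917/(1+0.089)^1 + 10.6028/(1+0.089)^2 + 137.4291/(1+0.089)^2 = 132.8977

£132.90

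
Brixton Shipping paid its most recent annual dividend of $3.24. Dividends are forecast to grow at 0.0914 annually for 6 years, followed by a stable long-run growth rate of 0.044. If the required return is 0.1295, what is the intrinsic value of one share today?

$49.47

Two-stage DDM. Project D₁…D_6 at 0.0914, terminal growth 0.044, discount at r = 0.1295.
D_1 = 3.5361
D_2 = 3.8593
D_3 = 4.2121
D_4 = 4.5971
D_5 = 5.0172
D_6 = 5.4758
Terminal value at t=6: TV = D_7/(r−g) = 5.7168/(0.1295−0.044) = 66.8626
P₀ = 3.5361/(1+0.1295)^1 + 3.8593/(1+0.1295)^2 + 4.2121/(1+0.1295)^3 + 4.5971/(1+0.1295)^4 + 5.0172/(1+0.1295)^5 + 5.4758/(1+0.1295)^6 + 66.8626/(1+0.1295)^6 = 49.4704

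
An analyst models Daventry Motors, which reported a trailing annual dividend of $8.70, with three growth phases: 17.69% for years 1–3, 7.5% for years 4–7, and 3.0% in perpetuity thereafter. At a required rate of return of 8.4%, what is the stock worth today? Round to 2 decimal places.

Three-stage DDM. Project D₁…D_7; terminal Gordon value at t=7 with g = 0.03; discount at r = 0.084.
D_1 = 10.2390
D_2 = 12.0503
D_3 = 14.1820
D_4 = 15.2457
D_5 = 16.3891
D_6 = 17.6183
D_7 = 18.9396
TV_7 = 19.5078/(0.084−0.03) = 361.2562
P₀ = Σ Dₜ/(1+r)ᵗ + TV_7/(1+r)^7 = 279.8584

$279.86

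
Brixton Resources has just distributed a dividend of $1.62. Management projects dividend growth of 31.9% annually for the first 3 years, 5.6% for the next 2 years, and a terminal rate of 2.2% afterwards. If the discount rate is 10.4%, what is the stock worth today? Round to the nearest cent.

$43.69

Three-stage DDM. Project D₁…D_5; terminal Gordon value at t=5 with g = 0.022; discount at r = 0.104.
D_1 = 2.1368
D_2 = 2.8184
D_3 = 3.7175
D_4 = 3.9257
D_5 = 4.1455
TV_5 = 4.2367/(0.104−0.022) = 51.6671
P₀ = Σ Dₜ/(1+r)ᵗ + TV_5/(1+r)^5 = 43.6853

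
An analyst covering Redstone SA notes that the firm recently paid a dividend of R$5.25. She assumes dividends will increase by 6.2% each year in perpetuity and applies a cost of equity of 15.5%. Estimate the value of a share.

R$59.95

Gordon growth model: P₀ = D₁/(r − g). D₁ = 5.25 × (1 + 0.062) = 5.5755.
P₀ = 5.5755 / (0.155 − 0.062) = 5.5755 / 0.093 = 59.9516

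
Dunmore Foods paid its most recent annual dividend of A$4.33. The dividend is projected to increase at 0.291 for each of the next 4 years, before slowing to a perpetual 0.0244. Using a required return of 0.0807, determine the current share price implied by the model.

Two-stage DDM. Project D₁…D_4 at 0.291, terminal growth 0.0244, discount at r = 0.0807.
D_1 = 5.5900
D_2 = 7.2167
D_3 = 9.3168
D_4 = 12.0280
Terminal value at t=4: TV = D_5/(r−g) = 12.3215/(0.0807−0.0244) = 218.8538
P₀ = 5.5900/(1+0.0807)^1 + 7.2167/(1+0.0807)^2 + 9.3168/(1+0.0807)^3 + 12.0280/(1+0.0807)^4 + 218.8538/(1+0.0807)^4 = 187.9991

A$188.00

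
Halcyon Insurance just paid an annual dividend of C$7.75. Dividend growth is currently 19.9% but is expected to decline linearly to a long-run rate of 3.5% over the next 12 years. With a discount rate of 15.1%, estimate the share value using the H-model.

H-model: P₀ = D₀[(1+g_L) + H(g_S−g_L)]/(r−g_L), with H = 12/2 = 6.
P₀ = 7.75 × [(1+0.035) + 6×(0.199−0.035)] / (0.151−0.035)
   = 7.75 × 2.0190 / 0.116 = 134.8901

C$134.89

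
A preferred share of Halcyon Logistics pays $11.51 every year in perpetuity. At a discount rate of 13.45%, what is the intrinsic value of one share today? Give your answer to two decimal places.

$85.58

Zero-growth DDM (perpetuity): P₀ = D/r = 11.51 / 0.1345 = 85.5762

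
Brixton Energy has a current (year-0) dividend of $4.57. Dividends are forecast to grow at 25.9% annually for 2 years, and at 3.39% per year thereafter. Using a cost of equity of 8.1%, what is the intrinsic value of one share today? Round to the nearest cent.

Two-stage DDM. Project D₁…D_2 at 0.259, terminal growth 0.0339, discount at r = 0.081.
D_1 = 5.7536
D_2 = 7.2438
Terminal value at t=2: TV = D_3/(r−g) = 7.4894/(0.081−0.0339) = 159.0103
P₀ = 5.7536/(1+0.081)^1 + 7.2438/(1+0.081)^2 + 159.0103/(1+0.081)^2 = 147.5950

$147.60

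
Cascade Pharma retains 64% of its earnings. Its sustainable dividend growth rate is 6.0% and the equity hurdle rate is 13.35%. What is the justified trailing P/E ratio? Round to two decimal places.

Payout ratio b = 1 − 0.64 = 0.36.
Justified trailing P/E = b(1+g)/(r−g) = 0.36×(1+0.06)/(0.1335−0.06) = 5.1918

5.19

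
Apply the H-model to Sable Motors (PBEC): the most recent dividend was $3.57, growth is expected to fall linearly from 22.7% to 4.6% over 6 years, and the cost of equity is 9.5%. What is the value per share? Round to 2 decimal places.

H-model: P₀ = D₀[(1+g_L) + H(g_S−g_L)]/(r−g_L), with H = 6/2 = 3.
P₀ = 3.57 × [(1+0.046) + 3×(0.227−0.046)] / (0.095−0.046)
   = 3.57 × 1.5890 / 0.049 = 115.7700

$115.77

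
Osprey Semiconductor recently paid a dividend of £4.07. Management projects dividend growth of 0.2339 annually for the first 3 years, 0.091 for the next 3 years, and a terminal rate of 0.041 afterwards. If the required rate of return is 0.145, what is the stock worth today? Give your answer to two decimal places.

Three-stage DDM. Project D₁…D_6; terminal Gordon value at t=6 with g = 0.041; discount at r = 0.145.
D_1 = 5.0220
D_2 = 6.1966
D_3 = 7.6460
D_4 = 8.3418
D_5 = 9.1009
D_6 = 9.9291
TV_6 = 10.3362/(0.145−0.041) = 99.3862
P₀ = Σ Dₜ/(1+r)ᵗ + TV_6/(1+r)^6 = 72.1956

£72.20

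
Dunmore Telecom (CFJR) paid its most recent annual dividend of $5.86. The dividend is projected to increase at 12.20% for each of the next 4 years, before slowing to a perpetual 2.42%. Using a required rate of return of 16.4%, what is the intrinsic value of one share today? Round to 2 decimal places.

$58.46

Two-stage DDM. Project D₁…D_4 at 0.122, terminal growth 0.0242, discount at r = 0.164.
D_1 = 6.5749
D_2 = 7.3771
D_3 = 8.2771
D_4 = 9.2869
Terminal value at t=4: TV = D_5/(r−g) = 9.5116/(0.164−0.0242) = 68.0372
P₀ = 6.5749/(1+0.164)^1 + 7.3771/(1+0.164)^2 + 8.2771/(1+0.164)^3 + 9.2869/(1+0.164)^4 + 68.0372/(1+0.164)^4 = 58.4630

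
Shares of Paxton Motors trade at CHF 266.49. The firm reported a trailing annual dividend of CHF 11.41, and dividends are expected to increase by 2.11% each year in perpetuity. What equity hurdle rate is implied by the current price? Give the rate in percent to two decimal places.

6.48%

Rearranging the constant-growth DDM: r = D₁/P₀ + g.
D₁ = 11.41 × (1 + 0.0211) = 11.6508.
r = 11.6508 / 266.49 + 0.0211 = 0.04372 + 0.0211 = 0.06482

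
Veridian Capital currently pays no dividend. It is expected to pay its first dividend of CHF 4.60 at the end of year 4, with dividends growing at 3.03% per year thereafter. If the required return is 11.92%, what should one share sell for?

CHF 36.91

Deferred-dividend DDM. At t=3 the remaining stream is a growing perpetuity with first payment D_4 = 4.60.
V_3 = D_4/(r−g) = 4.60/(0.1192−0.0303) = 51.7435
P₀ = V_3/(1+r)^3 = 51.7435/(1+0.1192)^3 = 36.9091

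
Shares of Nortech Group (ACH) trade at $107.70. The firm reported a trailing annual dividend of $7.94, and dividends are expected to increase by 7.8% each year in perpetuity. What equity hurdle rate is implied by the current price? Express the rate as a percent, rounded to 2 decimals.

Rearranging the constant-growth DDM: r = D₁/P₀ + g.
D₁ = 7.94 × (1 + 0.078) = 8.5593.
r = 8.5593 / 107.70 + 0.078 = 0.07947 + 0.078 = 0.15747

15.75%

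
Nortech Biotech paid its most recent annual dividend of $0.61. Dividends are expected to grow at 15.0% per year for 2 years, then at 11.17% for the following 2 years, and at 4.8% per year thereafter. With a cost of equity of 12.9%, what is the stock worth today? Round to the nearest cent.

Three-stage DDM. Project D₁…D_4; terminal Gordon value at t=4 with g = 0.048; discount at r = 0.129.
D_1 = 0.7015
D_2 = 0.8067
D_3 = 0.8968
D_4 = 0.9970
TV_4 = 1.0449/(0.129−0.048) = 12.8996
P₀ = Σ Dₜ/(1+r)ᵗ + TV_4/(1+r)^4 = 10.4308

$10.43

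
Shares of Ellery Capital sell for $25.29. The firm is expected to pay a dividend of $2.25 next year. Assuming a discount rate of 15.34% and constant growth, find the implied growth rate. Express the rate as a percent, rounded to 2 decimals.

From P₀ = D₁/(r − g), the implied growth is g = r − D₁/P₀.
g = 0.1534 − 2.25/25.29 = 0.1534 − 0.08897 = 0.06443

6.44%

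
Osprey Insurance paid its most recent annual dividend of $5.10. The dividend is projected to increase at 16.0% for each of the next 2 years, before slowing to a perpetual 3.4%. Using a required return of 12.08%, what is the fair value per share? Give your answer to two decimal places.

$75.82

Two-stage DDM. Project D₁…D_2 at 0.16, terminal growth 0.034, discount at r = 0.1208.
D_1 = 5.9160
D_2 = 6.8626
Terminal value at t=2: TV = D_3/(r−g) = 7.0959/(0.1208−0.034) = 81.7499
P₀ = 5.9160/(1+0.1208)^1 + 6.8626/(1+0.1208)^2 + 81.7499/(1+0.1208)^2 = 75.8188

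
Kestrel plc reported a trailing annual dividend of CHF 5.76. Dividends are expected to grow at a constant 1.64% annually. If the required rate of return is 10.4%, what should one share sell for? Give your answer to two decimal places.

Gordon growth model: P₀ = D₁/(r − g). D₁ = 5.76 × (1 + 0.0164) = 5.8545.
P₀ = 5.8545 / (0.104 − 0.0164) = 5.8545 / 0.0876 = 66.8318

CHF 66.83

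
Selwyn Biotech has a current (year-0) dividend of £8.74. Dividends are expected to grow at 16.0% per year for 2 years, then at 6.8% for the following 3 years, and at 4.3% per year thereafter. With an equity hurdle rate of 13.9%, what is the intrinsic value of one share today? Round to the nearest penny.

£123.11

Three-stage DDM. Project D₁…D_5; terminal Gordon value at t=5 with g = 0.043; discount at r = 0.139.
D_1 = 10.1384
D_2 = 11.7605
D_3 = 12.5603
D_4 = 13.4144
D_5 = 14.3265
TV_5 = 14.9426/(0.139−0.043) = 155.6518
P₀ = Σ Dₜ/(1+r)ᵗ + TV_5/(1+r)^5 = 123.1065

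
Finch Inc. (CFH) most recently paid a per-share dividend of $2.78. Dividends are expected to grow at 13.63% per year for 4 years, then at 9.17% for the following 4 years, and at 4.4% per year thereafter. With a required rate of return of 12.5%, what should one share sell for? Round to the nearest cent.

$55.21

Three-stage DDM. Project D₁…D_8; terminal Gordon value at t=8 with g = 0.044; discount at r = 0.125.
D_1 = 3.1589
D_2 = 3.5895
D_3 = 4.0787
D_4 = 4.6346
D_5 = 5.0596
D_6 = 5.5236
D_7 = 6.0301
D_8 = 6.5831
TV_8 = 6.8728/(0.125−0.044) = 84.8488
P₀ = Σ Dₜ/(1+r)ᵗ + TV_8/(1+r)^8 = 55.2135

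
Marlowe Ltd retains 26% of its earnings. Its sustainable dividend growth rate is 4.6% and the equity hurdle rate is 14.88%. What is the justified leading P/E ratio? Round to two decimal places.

7.20

Payout ratio b = 1 − 0.26 = 0.74.
Justified leading P/E = b/(r−g) = 0.74/(0.1488−0.046) = 7.1984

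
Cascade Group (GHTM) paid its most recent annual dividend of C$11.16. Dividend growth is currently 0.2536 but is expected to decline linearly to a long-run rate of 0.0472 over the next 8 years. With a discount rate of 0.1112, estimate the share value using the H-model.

C$326.57

H-model: P₀ = D₀[(1+g_L) + H(g_S−g_L)]/(r−g_L), with H = 8/2 = 4.
P₀ = 11.16 × [(1+0.0472) + 4×(0.2536−0.0472)] / (0.1112−0.0472)
   = 11.16 × 1.8728 / 0.064 = 326.5695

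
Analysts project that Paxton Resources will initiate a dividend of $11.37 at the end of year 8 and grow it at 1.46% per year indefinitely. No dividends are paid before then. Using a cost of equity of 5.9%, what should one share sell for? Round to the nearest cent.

$171.44

Deferred-dividend DDM. At t=7 the remaining stream is a growing perpetuity with first payment D_8 = 11.37.
V_7 = D_8/(r−g) = 11.37/(0.059−0.0146) = 256.0811
P₀ = V_7/(1+r)^7 = 256.0811/(1+0.059)^7 = 171.4375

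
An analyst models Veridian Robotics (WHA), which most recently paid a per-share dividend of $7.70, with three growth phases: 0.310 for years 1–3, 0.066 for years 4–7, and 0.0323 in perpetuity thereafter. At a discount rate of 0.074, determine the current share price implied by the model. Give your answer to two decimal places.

Three-stage DDM. Project D₁…D_7; terminal Gordon value at t=7 with g = 0.0323; discount at r = 0.074.
D_1 = 10.0870
D_2 = 13.2140
D_3 = 17.3103
D_4 = 18.4528
D_5 = 19.6707
D_6 = 20.9689
D_7 = 22.3529
TV_7 = 23.0749/(0.074−0.0323) = 553.3543
P₀ = Σ Dₜ/(1+r)ᵗ + TV_7/(1+r)^7 = 425.3970

$425.40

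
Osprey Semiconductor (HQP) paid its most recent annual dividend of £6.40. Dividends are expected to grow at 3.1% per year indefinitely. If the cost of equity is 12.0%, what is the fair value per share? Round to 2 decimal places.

£74.14

Gordon growth model: P₀ = D₁/(r − g). D₁ = 6.40 × (1 + 0.031) = 6.5984.
P₀ = 6.5984 / (0.12 − 0.031) = 6.5984 / 0.089 = 74.1393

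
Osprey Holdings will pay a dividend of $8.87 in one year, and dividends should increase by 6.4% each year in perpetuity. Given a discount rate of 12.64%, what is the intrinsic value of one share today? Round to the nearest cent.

$142.15

Gordon growth model: P₀ = D₁/(r − g), with D₁ = 8.87 given directly.
P₀ = 8.8700 / (0.1264 − 0.064) = 8.8700 / 0.0624 = 142.1474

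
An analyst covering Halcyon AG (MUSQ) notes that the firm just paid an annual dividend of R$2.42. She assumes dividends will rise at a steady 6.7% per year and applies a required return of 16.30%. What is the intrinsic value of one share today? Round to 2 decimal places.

Gordon growth model: P₀ = D₁/(r − g). D₁ = 2.42 × (1 + 0.067) = 2.5821.
P₀ = 2.5821 / (0.163 − 0.067) = 2.5821 / 0.096 = 26.8973

R$26.90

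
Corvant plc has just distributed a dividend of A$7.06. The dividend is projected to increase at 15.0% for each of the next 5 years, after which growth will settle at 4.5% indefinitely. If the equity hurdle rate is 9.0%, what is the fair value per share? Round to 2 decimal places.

A$255.90

Two-stage DDM. Project D₁…D_5 at 0.15, terminal growth 0.045, discount at r = 0.09.
D_1 = 8.1190
D_2 = 9.3368
D_3 = 10.7374
D_4 = 12.3480
D_5 = 14.2002
Terminal value at t=5: TV = D_6/(r−g) = 14.8392/(0.09−0.045) = 329.7598
P₀ = 8.1190/(1+0.09)^1 + 9.3368/(1+0.09)^2 + 10.7374/(1+0.09)^3 + 12.3480/(1+0.09)^4 + 14.2002/(1+0.09)^5 + 329.7598/(1+0.09)^5 = 255.8965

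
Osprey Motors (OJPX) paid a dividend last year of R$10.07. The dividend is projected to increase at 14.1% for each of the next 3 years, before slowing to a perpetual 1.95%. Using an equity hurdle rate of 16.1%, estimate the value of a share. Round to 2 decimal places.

Two-stage DDM. Project D₁…D_3 at 0.141, terminal growth 0.0195, discount at r = 0.161.
D_1 = 11.4899
D_2 = 13.1099
D_3 = 14.9584
Terminal value at t=3: TV = D_4/(r−g) = 15.2501/(0.161−0.0195) = 107.7748
P₀ = 11.4899/(1+0.161)^1 + 13.1099/(1+0.161)^2 + 14.9584/(1+0.161)^3 + 107.7748/(1+0.161)^3 = 98.0496

R$98.05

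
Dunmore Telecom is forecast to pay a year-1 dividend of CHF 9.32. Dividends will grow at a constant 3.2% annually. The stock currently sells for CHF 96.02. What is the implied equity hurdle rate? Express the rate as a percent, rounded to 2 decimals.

Rearranging the constant-growth DDM: r = D₁/P₀ + g.
r = 9.3200 / 96.02 + 0.032 = 0.09706 + 0.032 = 0.12906

12.91%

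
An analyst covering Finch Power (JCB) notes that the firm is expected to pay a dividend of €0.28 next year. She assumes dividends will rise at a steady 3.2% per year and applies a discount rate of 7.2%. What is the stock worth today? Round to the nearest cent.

€7.00

Gordon growth model: P₀ = D₁/(r − g), with D₁ = 0.28 given directly.
P₀ = 0.2800 / (0.072 − 0.032) = 0.2800 / 0.04 = 7.0000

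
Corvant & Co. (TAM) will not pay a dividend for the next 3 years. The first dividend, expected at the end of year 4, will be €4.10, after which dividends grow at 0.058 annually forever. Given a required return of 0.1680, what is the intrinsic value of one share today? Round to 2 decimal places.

Deferred-dividend DDM. At t=3 the remaining stream is a growing perpetuity with first payment D_4 = 4.10.
V_3 = D_4/(r−g) = 4.10/(0.168−0.058) = 37.2727
P₀ = V_3/(1+r)^3 = 37.2727/(1+0.168)^3 = 23.3917

€23.39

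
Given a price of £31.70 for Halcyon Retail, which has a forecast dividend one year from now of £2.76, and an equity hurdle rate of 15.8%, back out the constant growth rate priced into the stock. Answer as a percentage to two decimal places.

From P₀ = D₁/(r − g), the implied growth is g = r − D₁/P₀.
g = 0.158 − 2.76/31.70 = 0.158 − 0.08707 = 0.07093

7.09%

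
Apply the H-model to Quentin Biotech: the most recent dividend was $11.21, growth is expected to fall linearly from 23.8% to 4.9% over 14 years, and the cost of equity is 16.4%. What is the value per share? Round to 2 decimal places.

H-model: P₀ = D₀[(1+g_L) + H(g_S−g_L)]/(r−g_L), with H = 14/2 = 7.
P₀ = 11.21 × [(1+0.049) + 7×(0.238−0.049)] / (0.164−0.049)
   = 11.21 × 2.3720 / 0.115 = 231.2184

$231.22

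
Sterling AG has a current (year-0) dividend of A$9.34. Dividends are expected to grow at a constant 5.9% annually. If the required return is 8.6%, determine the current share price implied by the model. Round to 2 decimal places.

A$366.34

Gordon growth model: P₀ = D₁/(r − g). D₁ = 9.34 × (1 + 0.059) = 9.8911.
P₀ = 9.8911 / (0.086 − 0.059) = 9.8911 / 0.027 = 366.3356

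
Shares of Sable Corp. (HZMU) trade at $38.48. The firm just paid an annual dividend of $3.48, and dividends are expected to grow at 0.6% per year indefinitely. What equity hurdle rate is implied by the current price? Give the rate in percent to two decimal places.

Rearranging the constant-growth DDM: r = D₁/P₀ + g.
D₁ = 3.48 × (1 + 0.006) = 3.5009.
r = 3.5009 / 38.48 + 0.006 = 0.09098 + 0.006 = 0.09698

9.70%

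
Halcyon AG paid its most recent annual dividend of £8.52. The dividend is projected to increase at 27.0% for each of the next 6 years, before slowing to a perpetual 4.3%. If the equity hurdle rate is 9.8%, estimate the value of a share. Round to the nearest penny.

Two-stage DDM. Project D₁…D_6 at 0.27, terminal growth 0.043, discount at r = 0.098.
D_1 = 10.8204
D_2 = 13.7419
D_3 = 17.4522
D_4 = 22.1643
D_5 = 28.1487
D_6 = 35.7488
Terminal value at t=6: TV = D_7/(r−g) = 37.2860/(0.098−0.043) = 677.9279
P₀ = 10.8204/(1+0.098)^1 + 13.7419/(1+0.098)^2 + 17.4522/(1+0.098)^3 + 22.1643/(1+0.098)^4 + 28.1487/(1+0.098)^5 + 35.7488/(1+0.098)^6 + 677.9279/(1+0.098)^6 = 474.5987

£474.60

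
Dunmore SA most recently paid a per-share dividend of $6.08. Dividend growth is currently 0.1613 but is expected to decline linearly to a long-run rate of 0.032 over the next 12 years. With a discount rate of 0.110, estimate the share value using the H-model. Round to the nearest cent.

$140.92

H-model: P₀ = D₀[(1+g_L) + H(g_S−g_L)]/(r−g_L), with H = 12/2 = 6.
P₀ = 6.08 × [(1+0.032) + 6×(0.1613−0.032)] / (0.11−0.032)
   = 6.08 × 1.8078 / 0.078 = 140.9157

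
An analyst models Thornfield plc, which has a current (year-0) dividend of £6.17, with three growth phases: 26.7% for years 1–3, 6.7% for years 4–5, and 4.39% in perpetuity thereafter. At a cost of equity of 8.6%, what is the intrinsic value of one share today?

£278.99

Three-stage DDM. Project D₁…D_5; terminal Gordon value at t=5 with g = 0.0439; discount at r = 0.086.
D_1 = 7.8174
D_2 = 9.9046
D_3 = 12.5492
D_4 = 13.3900
D_5 = 14.2871
TV_5 = 14.9143/(0.086−0.0439) = 354.2588
P₀ = Σ Dₜ/(1+r)ᵗ + TV_5/(1+r)^5 = 278.9938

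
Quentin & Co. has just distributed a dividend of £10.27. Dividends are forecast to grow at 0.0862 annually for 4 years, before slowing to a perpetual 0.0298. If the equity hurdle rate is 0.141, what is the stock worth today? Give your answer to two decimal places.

Two-stage DDM. Project D₁…D_4 at 0.0862, terminal growth 0.0298, discount at r = 0.141.
D_1 = 11.1553
D_2 = 12.1169
D_3 = 13.1613
D_4 = 14.2958
Terminal value at t=4: TV = D_5/(r−g) = 14.7219/(0.141−0.0298) = 132.3908
P₀ = 11.1553/(1+0.141)^1 + 12.1169/(1+0.141)^2 + 13.1613/(1+0.141)^3 + 14.2958/(1+0.141)^4 + 132.3908/(1+0.141)^4 = 114.4903

£114.49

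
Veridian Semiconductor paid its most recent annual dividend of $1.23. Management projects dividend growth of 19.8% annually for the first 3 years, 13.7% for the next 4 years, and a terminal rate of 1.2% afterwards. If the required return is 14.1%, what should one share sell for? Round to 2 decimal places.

$20.73

Three-stage DDM. Project D₁…D_7; terminal Gordon value at t=7 with g = 0.012; discount at r = 0.141.
D_1 = 1.4735
D_2 = 1.7653
D_3 = 2.1148
D_4 = 2.4046
D_5 = 2.7340
D_6 = 3.1085
D_7 = 3.5344
TV_7 = 3.5768/(0.141−0.012) = 27.7273
P₀ = Σ Dₜ/(1+r)ᵗ + TV_7/(1+r)^7 = 20.7293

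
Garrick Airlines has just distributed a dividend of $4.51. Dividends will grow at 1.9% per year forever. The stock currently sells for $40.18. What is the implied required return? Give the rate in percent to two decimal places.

13.34%

Rearranging the constant-growth DDM: r = D₁/P₀ + g.
D₁ = 4.51 × (1 + 0.019) = 4.5957.
r = 4.5957 / 40.18 + 0.019 = 0.11438 + 0.019 = 0.13338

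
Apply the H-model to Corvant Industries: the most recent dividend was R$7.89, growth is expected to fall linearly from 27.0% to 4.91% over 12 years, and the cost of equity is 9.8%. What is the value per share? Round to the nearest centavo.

R$383.12

H-model: P₀ = D₀[(1+g_L) + H(g_S−g_L)]/(r−g_L), with H = 12/2 = 6.
P₀ = 7.89 × [(1+0.0491) + 6×(0.27−0.0491)] / (0.098−0.0491)
   = 7.89 × 2.3745 / 0.0489 = 383.1248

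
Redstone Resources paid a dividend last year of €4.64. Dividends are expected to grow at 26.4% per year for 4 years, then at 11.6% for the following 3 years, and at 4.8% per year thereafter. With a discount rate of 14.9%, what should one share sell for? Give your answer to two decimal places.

Three-stage DDM. Project D₁…D_7; terminal Gordon value at t=7 with g = 0.048; discount at r = 0.149.
D_1 = 5.8650
D_2 = 7.4133
D_3 = 9.3704
D_4 = 11.8442
D_5 = 13.2181
D_6 = 14.7514
D_7 = 16.4626
TV_7 = 17.2528/(0.149−0.048) = 170.8200
P₀ = Σ Dₜ/(1+r)ᵗ + TV_7/(1+r)^7 = 107.5403

€107.54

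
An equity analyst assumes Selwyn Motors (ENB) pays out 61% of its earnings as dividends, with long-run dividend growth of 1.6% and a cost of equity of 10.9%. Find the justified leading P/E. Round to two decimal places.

6.56

Justified leading P/E = b/(r−g) = 0.61/(0.109−0.016) = 6.5591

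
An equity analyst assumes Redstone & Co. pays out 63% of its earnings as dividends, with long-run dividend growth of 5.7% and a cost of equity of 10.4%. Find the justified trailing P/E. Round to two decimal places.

Justified trailing P/E = b(1+g)/(r−g) = 0.63×(1+0.057)/(0.104−0.057) = 14.1683

14.17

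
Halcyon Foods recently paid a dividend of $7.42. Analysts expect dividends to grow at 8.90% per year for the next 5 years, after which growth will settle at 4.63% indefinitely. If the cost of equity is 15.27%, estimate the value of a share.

Two-stage DDM. Project D₁…D_5 at 0.089, terminal growth 0.0463, discount at r = 0.1527.
D_1 = 8.0804
D_2 = 8.7995
D_3 = 9.5827
D_4 = 10.4356
D_5 = 11.3643
Terminal value at t=5: TV = D_6/(r−g) = 11.8905/(0.1527−0.0463) = 111.7527
P₀ = 8.0804/(1+0.1527)^1 + 8.7995/(1+0.1527)^2 + 9.5827/(1+0.1527)^3 + 10.4356/(1+0.1527)^4 + 11.3643/(1+0.1527)^5 + 111.7527/(1+0.1527)^5 = 86.2974

$86.30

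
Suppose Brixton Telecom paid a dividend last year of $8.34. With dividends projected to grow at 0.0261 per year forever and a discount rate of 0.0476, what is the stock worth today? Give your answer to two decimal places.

Gordon growth model: P₀ = D₁/(r − g). D₁ = 8.34 × (1 + 0.0261) = 8.5577.
P₀ = 8.5577 / (0.0476 − 0.0261) = 8.5577 / 0.0215 = 398.0313

$398.03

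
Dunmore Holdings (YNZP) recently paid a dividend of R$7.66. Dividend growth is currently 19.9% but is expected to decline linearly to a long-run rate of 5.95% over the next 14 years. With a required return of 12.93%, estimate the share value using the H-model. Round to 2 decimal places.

H-model: P₀ = D₀[(1+g_L) + H(g_S−g_L)]/(r−g_L), with H = 14/2 = 7.
P₀ = 7.66 × [(1+0.0595) + 7×(0.199−0.0595)] / (0.1293−0.0595)
   = 7.66 × 2.0360 / 0.0698 = 223.4350

R$223.43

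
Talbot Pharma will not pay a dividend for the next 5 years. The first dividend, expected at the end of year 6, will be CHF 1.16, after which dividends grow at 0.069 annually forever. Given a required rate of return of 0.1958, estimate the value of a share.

CHF 3.74

Deferred-dividend DDM. At t=5 the remaining stream is a growing perpetuity with first payment D_6 = 1.16.
V_5 = D_6/(r−g) = 1.16/(0.1958−0.069) = 9.1483
P₀ = V_5/(1+r)^5 = 9.1483/(1+0.1958)^5 = 3.7415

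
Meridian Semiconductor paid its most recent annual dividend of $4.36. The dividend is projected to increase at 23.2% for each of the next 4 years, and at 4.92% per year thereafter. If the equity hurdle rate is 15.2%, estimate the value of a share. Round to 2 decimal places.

Two-stage DDM. Project D₁…D_4 at 0.232, terminal growth 0.0492, discount at r = 0.152.
D_1 = 5.3715
D_2 = 6.6177
D_3 = 8.1530
D_4 = 10.0445
Terminal value at t=4: TV = D_5/(r−g) = 10.5387/(0.152−0.0492) = 102.5167
P₀ = 5.3715/(1+0.152)^1 + 6.6177/(1+0.152)^2 + 8.1530/(1+0.152)^3 + 10.0445/(1+0.152)^4 + 102.5167/(1+0.152)^4 = 78.8937

$78.89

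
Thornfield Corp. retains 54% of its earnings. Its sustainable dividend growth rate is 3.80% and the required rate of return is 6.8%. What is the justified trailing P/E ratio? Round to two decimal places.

Payout ratio b = 1 − 0.54 = 0.46.
Justified trailing P/E = b(1+g)/(r−g) = 0.46×(1+0.038)/(0.068−0.038) = 15.9160

15.92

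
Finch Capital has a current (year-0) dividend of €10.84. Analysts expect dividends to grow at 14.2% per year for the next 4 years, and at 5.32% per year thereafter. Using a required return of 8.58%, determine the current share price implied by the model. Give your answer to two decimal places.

Two-stage DDM. Project D₁…D_4 at 0.142, terminal growth 0.0532, discount at r = 0.0858.
D_1 = 12.3793
D_2 = 14.1371
D_3 = 16.1446
D_4 = 18.4371
Terminal value at t=4: TV = D_5/(r−g) = 19.4180/(0.0858−0.0532) = 595.6442
P₀ = 12.3793/(1+0.0858)^1 + 14.1371/(1+0.0858)^2 + 16.1446/(1+0.0858)^3 + 18.4371/(1+0.0858)^4 + 595.6442/(1+0.0858)^4 = 477.8050

€477.80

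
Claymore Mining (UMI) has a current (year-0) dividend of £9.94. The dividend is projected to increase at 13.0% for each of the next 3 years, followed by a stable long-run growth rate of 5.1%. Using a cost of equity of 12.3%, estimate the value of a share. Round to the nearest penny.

Two-stage DDM. Project D₁…D_3 at 0.13, terminal growth 0.051, discount at r = 0.123.
D_1 = 11.2322
D_2 = 12.6924
D_3 = 14.3424
Terminal value at t=3: TV = D_4/(r−g) = 15.0739/(0.123−0.051) = 209.3591
P₀ = 11.2322/(1+0.123)^1 + 12.6924/(1+0.123)^2 + 14.3424/(1+0.123)^3 + 209.3591/(1+0.123)^3 = 178.0199

£178.02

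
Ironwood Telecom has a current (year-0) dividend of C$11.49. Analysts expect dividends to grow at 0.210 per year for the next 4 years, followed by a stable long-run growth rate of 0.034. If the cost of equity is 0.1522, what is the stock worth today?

C$174.27

Two-stage DDM. Project D₁…D_4 at 0.21, terminal growth 0.034, discount at r = 0.1522.
D_1 = 13.9029
D_2 = 16.8225
D_3 = 20.3552
D_4 = 24.6298
Terminal value at t=4: TV = D_5/(r−g) = 25.4672/(0.1522−0.034) = 215.4590
P₀ = 13.9029/(1+0.1522)^1 + 16.8225/(1+0.1522)^2 + 20.3552/(1+0.1522)^3 + 24.6298/(1+0.1522)^4 + 215.4590/(1+0.1522)^4 = 174.2716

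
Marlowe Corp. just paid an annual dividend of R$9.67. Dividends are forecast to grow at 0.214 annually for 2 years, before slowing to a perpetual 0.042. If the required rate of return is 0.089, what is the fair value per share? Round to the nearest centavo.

R$289.22

Two-stage DDM. Project D₁…D_2 at 0.214, terminal growth 0.042, discount at r = 0.089.
D_1 = 11.7394
D_2 = 14.2516
Terminal value at t=2: TV = D_3/(r−g) = 14.8502/(0.089−0.042) = 315.9612
P₀ = 11.7394/(1+0.089)^1 + 14.2516/(1+0.089)^2 + 315.9612/(1+0.089)^2 = 289.2241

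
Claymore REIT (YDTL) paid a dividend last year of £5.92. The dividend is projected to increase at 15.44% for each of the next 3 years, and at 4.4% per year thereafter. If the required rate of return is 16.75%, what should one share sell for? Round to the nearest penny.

Two-stage DDM. Project D₁…D_3 at 0.1544, terminal growth 0.044, discount at r = 0.1675.
D_1 = 6.8340
D_2 = 7.8892
D_3 = 9.1073
Terminal value at t=3: TV = D_4/(r−g) = 9.5080/(0.1675−0.044) = 76.9882
P₀ = 6.8340/(1+0.1675)^1 + 7.8892/(1+0.1675)^2 + 9.1073/(1+0.1675)^3 + 76.9882/(1+0.1675)^3 = 65.7430

£65.74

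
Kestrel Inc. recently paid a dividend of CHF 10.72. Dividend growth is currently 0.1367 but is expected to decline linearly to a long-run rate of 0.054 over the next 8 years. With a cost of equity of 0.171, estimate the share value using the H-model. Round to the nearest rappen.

H-model: P₀ = D₀[(1+g_L) + H(g_S−g_L)]/(r−g_L), with H = 8/2 = 4.
P₀ = 10.72 × [(1+0.054) + 4×(0.1367−0.054)] / (0.171−0.054)
   = 10.72 × 1.3848 / 0.117 = 126.8808

CHF 126.88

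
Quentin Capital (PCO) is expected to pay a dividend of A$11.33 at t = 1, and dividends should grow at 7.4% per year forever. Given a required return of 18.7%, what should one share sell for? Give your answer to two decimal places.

A$100.27

Gordon growth model: P₀ = D₁/(r − g), with D₁ = 11.33 given directly.
P₀ = 11.3300 / (0.187 − 0.074) = 11.3300 / 0.113 = 100.2655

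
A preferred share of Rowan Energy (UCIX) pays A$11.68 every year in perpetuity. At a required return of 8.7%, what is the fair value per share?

Zero-growth DDM (perpetuity): P₀ = D/r = 11.68 / 0.087 = 134.2529

A$134.25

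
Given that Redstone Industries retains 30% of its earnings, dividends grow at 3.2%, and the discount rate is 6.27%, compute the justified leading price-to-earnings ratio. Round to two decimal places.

Payout ratio b = 1 − 0.30 = 0.70.
Justified leading P/E = b/(r−g) = 0.70/(0.0627−0.032) = 22.8013

22.80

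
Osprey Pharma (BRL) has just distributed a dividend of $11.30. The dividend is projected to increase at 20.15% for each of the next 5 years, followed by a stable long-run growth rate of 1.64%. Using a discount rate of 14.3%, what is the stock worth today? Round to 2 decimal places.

$182.23

Two-stage DDM. Project D₁…D_5 at 0.2015, terminal growth 0.0164, discount at r = 0.143.
D_1 = 13.5770
D_2 = 16.3127
D_3 = 19.5997
D_4 = 23.5491
D_5 = 28.2942
Terminal value at t=5: TV = D_6/(r−g) = 28.7582/(0.143−0.0164) = 227.1581
P₀ = 13.5770/(1+0.143)^1 + 16.3127/(1+0.143)^2 + 19.5997/(1+0.143)^3 + 23.5491/(1+0.143)^4 + 28.2942/(1+0.143)^5 + 227.1581/(1+0.143)^5 = 182.2290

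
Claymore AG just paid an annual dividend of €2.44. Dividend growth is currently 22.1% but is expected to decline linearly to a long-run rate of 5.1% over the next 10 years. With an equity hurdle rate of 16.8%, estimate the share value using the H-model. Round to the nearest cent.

€39.64

H-model: P₀ = D₀[(1+g_L) + H(g_S−g_L)]/(r−g_L), with H = 10/2 = 5.
P₀ = 2.44 × [(1+0.051) + 5×(0.221−0.051)] / (0.168−0.051)
   = 2.44 × 1.9010 / 0.117 = 39.6448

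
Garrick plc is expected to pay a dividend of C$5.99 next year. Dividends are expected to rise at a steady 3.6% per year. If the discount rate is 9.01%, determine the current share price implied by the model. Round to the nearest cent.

Gordon growth model: P₀ = D₁/(r − g), with D₁ = 5.99 given directly.
P₀ = 5.9900 / (0.0901 − 0.036) = 5.9900 / 0.0541 = 110.7209

C$110.72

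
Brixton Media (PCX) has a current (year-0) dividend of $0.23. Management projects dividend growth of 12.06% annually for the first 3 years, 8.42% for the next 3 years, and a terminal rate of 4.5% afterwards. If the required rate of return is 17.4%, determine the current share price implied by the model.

Three-stage DDM. Project D₁…D_6; terminal Gordon value at t=6 with g = 0.045; discount at r = 0.174.
D_1 = 0.2577
D_2 = 0.2888
D_3 = 0.3237
D_4 = 0.3509
D_5 = 0.3805
D_6 = 0.4125
TV_6 = 0.4310/(0.174−0.045) = 3.3414
P₀ = Σ Dₜ/(1+r)ᵗ + TV_6/(1+r)^6 = 2.4182

$2.42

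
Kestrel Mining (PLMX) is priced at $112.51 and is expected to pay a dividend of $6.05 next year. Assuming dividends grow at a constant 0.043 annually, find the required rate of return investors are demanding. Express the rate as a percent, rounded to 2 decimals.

Rearranging the constant-growth DDM: r = D₁/P₀ + g.
r = 6.0500 / 112.51 + 0.043 = 0.05377 + 0.043 = 0.09677

9.68%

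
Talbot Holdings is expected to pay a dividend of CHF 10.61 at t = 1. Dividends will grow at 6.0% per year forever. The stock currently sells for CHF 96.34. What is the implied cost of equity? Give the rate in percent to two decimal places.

Rearranging the constant-growth DDM: r = D₁/P₀ + g.
r = 10.6100 / 96.34 + 0.06 = 0.11013 + 0.06 = 0.17013

17.01%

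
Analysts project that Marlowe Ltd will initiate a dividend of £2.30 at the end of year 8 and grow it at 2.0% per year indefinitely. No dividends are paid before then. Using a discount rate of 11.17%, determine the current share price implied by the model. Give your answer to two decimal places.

£11.95

Deferred-dividend DDM. At t=7 the remaining stream is a growing perpetuity with first payment D_8 = 2.30.
V_7 = D_8/(r−g) = 2.30/(0.1117−0.02) = 25.0818
P₀ = V_7/(1+r)^7 = 25.0818/(1+0.1117)^7 = 11.9521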